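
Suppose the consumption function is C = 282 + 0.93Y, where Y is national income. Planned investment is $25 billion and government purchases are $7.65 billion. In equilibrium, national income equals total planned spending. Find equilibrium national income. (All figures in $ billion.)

Y = 4495

Y = C + I + G = 282 + 0.93Y + 25 + 7.65
Y − 0.93Y = 314.65
0.07Y = 314.65, so Y = 314.65/0.07 = 4495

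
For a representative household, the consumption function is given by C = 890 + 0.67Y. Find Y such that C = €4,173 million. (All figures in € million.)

890 + 0.67Y = 4173
0.67Y = 3283, so Y = 3283/0.67 = 4900

Y = 4900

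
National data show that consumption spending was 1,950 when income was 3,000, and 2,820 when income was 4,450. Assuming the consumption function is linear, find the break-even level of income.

MPC = (2820 − 1950)/(4450 − 3000) = 870/1450 = 0.6
a = 1950 − 0.6(3000) = 1950 − 1800 = 150
Break-even: Y = a/(1−MPC) = 150/0.4 = 375

Y = 375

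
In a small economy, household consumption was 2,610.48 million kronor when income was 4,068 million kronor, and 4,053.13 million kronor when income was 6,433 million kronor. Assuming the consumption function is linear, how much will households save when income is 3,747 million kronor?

MPC = (4053.13 − 2610.48)/(6433 − 4068) = 1442.65/2365 = 0.61
a = 2610.48 − 0.61(4068) = 2610.48 − 2481.48 = 129
C = 129 + 0.61(3747) = 2414.67
S = 3747 − 2414.67 = 1332.33

S = 1332.33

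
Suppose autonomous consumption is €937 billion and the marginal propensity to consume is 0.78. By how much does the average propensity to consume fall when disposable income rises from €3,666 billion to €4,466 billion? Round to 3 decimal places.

ΔAPC = 0.046

At Y = 3666: C = 937 + 0.78(3666) = 3796.48, APC = 3796.48/3666 = 1.0356
At Y = 4466: C = 4420.48, APC = 4420.48/4466 = 0.9898
Fall in APC = 1.0356 − 0.9898 = 0.0458 ≈ 0.046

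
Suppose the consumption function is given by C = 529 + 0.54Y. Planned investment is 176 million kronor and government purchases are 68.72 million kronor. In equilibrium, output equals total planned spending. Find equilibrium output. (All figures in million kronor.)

Y = 1682

Y = C + I + G = 529 + 0.54Y + 176 + 68.72
Y − 0.54Y = 773.72
0.46Y = 773.72, so Y = 773.72/0.46 = 1682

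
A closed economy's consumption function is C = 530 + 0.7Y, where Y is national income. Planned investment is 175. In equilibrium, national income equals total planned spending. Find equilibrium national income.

Y = 2350

Y = C + I = 530 + 0.7Y + 175
Y − 0.7Y = 705
0.3Y = 705, so Y = 705/0.3 = 2350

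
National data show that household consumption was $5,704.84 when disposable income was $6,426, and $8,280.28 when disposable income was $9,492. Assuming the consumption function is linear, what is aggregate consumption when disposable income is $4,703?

C = 4257.52

MPC = (8280.28 − 5704.84)/(9492 − 6426) = 2575.44/3066 = 0.84
a = 5704.84 − 0.84(6426) = 5704.84 − 5397.84 = 307
C = 307 + 0.84(4703) = 307 + 3950.52 = 4257.52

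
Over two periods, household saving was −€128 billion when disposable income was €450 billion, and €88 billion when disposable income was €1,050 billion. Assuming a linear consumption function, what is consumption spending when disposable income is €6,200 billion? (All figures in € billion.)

MPS = ΔS/ΔY = (88 − (-128))/(1050 − 450) = 216/600 = 0.36
MPC = 1 − MPS = 0.64
Autonomous saving = -128 − 0.36(450) = -290, so a = 290
C = 290 + 0.64(6200) = 290 + 3968 = 4258

C = 4258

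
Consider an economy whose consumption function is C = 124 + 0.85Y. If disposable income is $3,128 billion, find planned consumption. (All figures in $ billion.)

C = 2782.8

C = 124 + 0.85(3128) = 124 + 2658.8 = 2782.8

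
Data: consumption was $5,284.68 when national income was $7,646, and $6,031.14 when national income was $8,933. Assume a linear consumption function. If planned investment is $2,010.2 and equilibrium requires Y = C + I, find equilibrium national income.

MPC = (6031.14 − 5284.68)/(8933 − 7646) = 746.46/1287 = 0.58
a = 5284.68 − 0.58(7646) = 850
Equilibrium: Y = 850 + 0.58Y + 2010.2
0.42Y = 2860.2, so Y = 2860.2/0.42 = 6810

Y = 6810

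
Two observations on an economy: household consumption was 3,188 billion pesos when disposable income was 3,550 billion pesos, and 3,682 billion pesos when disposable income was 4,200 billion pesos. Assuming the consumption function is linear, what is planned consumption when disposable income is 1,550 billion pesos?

MPC = (3682 − 3188)/(4200 − 3550) = 494/650 = 0.76
a = 3188 − 0.76(3550) = 3188 − 2698 = 490
C = 490 + 0.76(1550) = 490 + 1178 = 1668

C = 1668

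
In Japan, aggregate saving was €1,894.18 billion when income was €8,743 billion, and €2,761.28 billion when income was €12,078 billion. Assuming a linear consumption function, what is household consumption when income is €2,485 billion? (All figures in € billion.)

C = 2217.9

MPS = ΔS/ΔY = (2761.28 − 1894.18)/(12078 − 8743) = 867.1/3335 = 0.26
MPC = 1 − MPS = 0.74
Autonomous saving = 1894.18 − 0.26(8743) = -379, so a = 379
C = 379 + 0.74(2485) = 379 + 1838.9 = 2217.9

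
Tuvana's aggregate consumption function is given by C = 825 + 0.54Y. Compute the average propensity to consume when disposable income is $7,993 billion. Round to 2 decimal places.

C = 825 + 0.54(7993) = 5141.22
APC = C/Y = 5141.22/7993 = 0.64

APC = 0.64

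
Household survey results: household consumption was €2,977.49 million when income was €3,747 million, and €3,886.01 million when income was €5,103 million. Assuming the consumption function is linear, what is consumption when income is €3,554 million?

C = 2848.18

MPC = (3886.01 − 2977.49)/(5103 − 3747) = 908.52/1356 = 0.67
a = 2977.49 − 0.67(3747) = 2977.49 − 2510.49 = 467
C = 467 + 0.67(3554) = 467 + 2381.18 = 2848.18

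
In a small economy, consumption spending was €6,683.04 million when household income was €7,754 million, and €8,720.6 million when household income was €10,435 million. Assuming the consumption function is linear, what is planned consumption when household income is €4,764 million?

C = 4410.64

MPC = (8720.6 − 6683.04)/(10435 − 7754) = 2037.56/2681 = 0.76
a = 6683.04 − 0.76(7754) = 6683.04 − 5893.04 = 790
C = 790 + 0.76(4764) = 790 + 3620.64 = 4410.64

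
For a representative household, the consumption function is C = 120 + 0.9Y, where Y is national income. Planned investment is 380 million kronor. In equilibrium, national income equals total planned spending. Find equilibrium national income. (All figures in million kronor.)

Y = 5000

Y = C + I = 120 + 0.9Y + 380
Y − 0.9Y = 500
0.1Y = 500, so Y = 500/0.1 = 5000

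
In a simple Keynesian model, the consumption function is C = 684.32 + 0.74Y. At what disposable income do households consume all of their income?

Y = 2632

At break-even, C = Y: 684.32 + 0.74Y = Y
0.26Y = 684.32, so Y = 684.32/0.26 = 2632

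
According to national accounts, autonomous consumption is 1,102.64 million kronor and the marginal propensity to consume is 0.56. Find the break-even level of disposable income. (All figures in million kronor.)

Y = 2506

At break-even, C = Y: 1102.64 + 0.56Y = Y
0.44Y = 1102.64, so Y = 1102.64/0.44 = 2506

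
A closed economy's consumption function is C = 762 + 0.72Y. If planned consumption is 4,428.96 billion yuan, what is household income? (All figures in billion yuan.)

Y = 5093

762 + 0.72Y = 4428.96
0.72Y = 3666.96, so Y = 3666.96/0.72 = 5093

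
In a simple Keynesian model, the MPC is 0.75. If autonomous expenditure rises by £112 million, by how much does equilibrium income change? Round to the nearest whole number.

The multiplier is 1/(1 − MPC) = 1/0.25.
ΔY = 112/0.25 = 448.00 ≈ 448

ΔY ≈ 448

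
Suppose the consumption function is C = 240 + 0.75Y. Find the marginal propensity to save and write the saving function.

MPS = 0.25; S = -240 + 0.25Y

MPS = 1 − MPC = 1 − 0.75 = 0.25
S = Y − C = -240 + 0.25Y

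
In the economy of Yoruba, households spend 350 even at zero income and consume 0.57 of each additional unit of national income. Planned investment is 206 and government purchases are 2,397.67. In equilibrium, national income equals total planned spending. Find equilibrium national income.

Y = 6869

Y = C + I + G = 350 + 0.57Y + 206 + 2397.67
Y − 0.57Y = 2953.67
0.43Y = 2953.67, so Y = 2953.67/0.43 = 6869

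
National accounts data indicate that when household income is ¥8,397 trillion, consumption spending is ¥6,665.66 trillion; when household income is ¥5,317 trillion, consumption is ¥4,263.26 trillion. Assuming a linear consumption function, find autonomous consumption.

MPC = ΔC/ΔY = (6665.66 − 4263.26)/(8397 − 5317) = 2402.4/3080 = 0.78
a = C − MPC·Y = 4263.26 − 0.78(5317) = 4263.26 − 4147.26 = 116

a = 116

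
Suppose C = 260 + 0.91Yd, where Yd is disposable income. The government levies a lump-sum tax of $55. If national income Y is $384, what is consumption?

Yd = Y − T = 384 − 55 = 329
C = 260 + 0.91(329) = 260 + 299.39 = 559.39

C = 559.39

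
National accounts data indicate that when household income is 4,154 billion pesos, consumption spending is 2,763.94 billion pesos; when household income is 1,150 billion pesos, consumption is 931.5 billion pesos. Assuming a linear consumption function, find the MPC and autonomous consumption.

MPC = ΔC/ΔY = (2763.94 − 931.5)/(4154 − 1150) = 1832.44/3004 = 0.61
a = C − MPC·Y = 931.5 − 0.61(1150) = 931.5 − 701.5 = 230

MPC = 0.61; a = 230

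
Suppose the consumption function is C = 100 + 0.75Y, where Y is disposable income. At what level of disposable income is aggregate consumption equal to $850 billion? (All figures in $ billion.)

Y = 1000

100 + 0.75Y = 850
0.75Y = 750, so Y = 750/0.75 = 1000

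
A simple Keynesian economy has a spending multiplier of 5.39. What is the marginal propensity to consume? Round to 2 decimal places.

k = 1/(1 − MPC), so 1 − MPC = 1/k = 1/5.39 = 0.1855
MPC = 1 − 0.1855 = 0.81

MPC = 0.81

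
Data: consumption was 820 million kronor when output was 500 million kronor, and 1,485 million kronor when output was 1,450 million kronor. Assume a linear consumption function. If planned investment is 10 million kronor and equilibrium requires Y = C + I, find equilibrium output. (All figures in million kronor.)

MPC = (1485 − 820)/(1450 − 500) = 665/950 = 0.7
a = 820 − 0.7(500) = 470
Equilibrium: Y = 470 + 0.7Y + 10
0.3Y = 480, so Y = 480/0.3 = 1600

Y = 1600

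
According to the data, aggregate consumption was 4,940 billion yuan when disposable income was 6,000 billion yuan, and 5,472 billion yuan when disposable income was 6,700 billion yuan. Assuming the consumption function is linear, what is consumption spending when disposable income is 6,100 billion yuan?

MPC = (5472 − 4940)/(6700 − 6000) = 532/700 = 0.76
a = 4940 − 0.76(6000) = 4940 − 4560 = 380
C = 380 + 0.76(6100) = 380 + 4636 = 5016

C = 5016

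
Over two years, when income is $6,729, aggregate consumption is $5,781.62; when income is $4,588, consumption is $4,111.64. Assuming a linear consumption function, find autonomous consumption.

a = 533

MPC = ΔC/ΔY = (5781.62 − 4111.64)/(6729 − 4588) = 1669.98/2141 = 0.78
a = C − MPC·Y = 4111.64 − 0.78(4588) = 4111.64 − 3578.64 = 533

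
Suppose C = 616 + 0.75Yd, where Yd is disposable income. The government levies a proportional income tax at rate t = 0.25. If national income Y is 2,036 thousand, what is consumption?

C = 1761.25

Yd = (1 − 0.25)(2036) = 0.75(2036) = 1527
C = 616 + 0.75(1527) = 616 + 1145.25 = 1761.25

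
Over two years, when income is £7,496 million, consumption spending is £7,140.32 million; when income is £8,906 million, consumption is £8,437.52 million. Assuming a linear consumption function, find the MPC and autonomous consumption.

MPC = ΔC/ΔY = (8437.52 − 7140.32)/(8906 − 7496) = 1297.2/1410 = 0.92
a = C − MPC·Y = 7140.32 − 0.92(7496) = 7140.32 − 6896.32 = 244

MPC = 0.92; a = 244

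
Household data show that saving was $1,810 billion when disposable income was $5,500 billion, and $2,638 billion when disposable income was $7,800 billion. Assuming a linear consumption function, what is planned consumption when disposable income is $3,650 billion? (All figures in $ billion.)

C = 2506

MPS = ΔS/ΔY = (2638 − 1810)/(7800 − 5500) = 828/2300 = 0.36
MPC = 1 − MPS = 0.64
Autonomous saving = 1810 − 0.36(5500) = -170, so a = 170
C = 170 + 0.64(3650) = 170 + 2336 = 2506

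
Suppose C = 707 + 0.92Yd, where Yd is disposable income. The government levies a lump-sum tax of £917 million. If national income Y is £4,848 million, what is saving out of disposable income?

S = -392.52

Yd = Y − T = 4848 − 917 = 3931
C = 707 + 0.92(3931) = 707 + 3616.52 = 4323.52
S = Yd − C = 3931 − 4323.52 = -392.52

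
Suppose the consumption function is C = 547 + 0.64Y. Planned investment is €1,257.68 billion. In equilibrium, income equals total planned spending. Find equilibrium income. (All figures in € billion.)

Y = 5013

Y = C + I = 547 + 0.64Y + 1257.68
Y − 0.64Y = 1804.68
0.36Y = 1804.68, so Y = 1804.68/0.36 = 5013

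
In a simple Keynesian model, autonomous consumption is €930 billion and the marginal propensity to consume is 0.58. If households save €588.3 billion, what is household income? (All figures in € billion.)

Y = 3615

S = Y − C = -930 + 0.42Y
-930 + 0.42Y = 588.3, so 0.42Y = 1518.3 and Y = 3615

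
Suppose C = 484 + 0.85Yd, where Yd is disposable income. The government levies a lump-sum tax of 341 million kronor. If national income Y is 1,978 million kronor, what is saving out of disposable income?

S = -238.45

Yd = Y − T = 1978 − 341 = 1637
C = 484 + 0.85(1637) = 484 + 1391.45 = 1875.45
S = Yd − C = 1637 − 1875.45 = -238.45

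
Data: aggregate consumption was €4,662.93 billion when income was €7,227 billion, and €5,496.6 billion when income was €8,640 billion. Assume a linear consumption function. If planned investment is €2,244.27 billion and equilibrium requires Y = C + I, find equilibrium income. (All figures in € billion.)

Y = 6447

MPC = (5496.6 − 4662.93)/(8640 − 7227) = 833.67/1413 = 0.59
a = 4662.93 − 0.59(7227) = 399
Equilibrium: Y = 399 + 0.59Y + 2244.27
0.41Y = 2643.27, so Y = 2643.27/0.41 = 6447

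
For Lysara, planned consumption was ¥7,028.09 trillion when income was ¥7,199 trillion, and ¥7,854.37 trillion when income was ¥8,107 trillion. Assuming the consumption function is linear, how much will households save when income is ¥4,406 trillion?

MPC = (7854.37 − 7028.09)/(8107 − 7199) = 826.28/908 = 0.91
a = 7028.09 − 0.91(7199) = 7028.09 − 6551.09 = 477
C = 477 + 0.91(4406) = 4486.46
S = 4406 − 4486.46 = -80.46

S = -80.46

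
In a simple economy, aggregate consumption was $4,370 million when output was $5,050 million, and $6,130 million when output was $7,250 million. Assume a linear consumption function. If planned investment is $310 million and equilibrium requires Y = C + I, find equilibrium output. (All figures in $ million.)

MPC = (6130 − 4370)/(7250 − 5050) = 1760/2200 = 0.8
a = 4370 − 0.8(5050) = 330
Equilibrium: Y = 330 + 0.8Y + 310
0.2Y = 640, so Y = 640/0.2 = 3200

Y = 3200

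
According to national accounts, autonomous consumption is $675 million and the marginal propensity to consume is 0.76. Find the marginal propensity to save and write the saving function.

MPS = 0.24; S = -675 + 0.24Y

MPS = 1 − MPC = 1 − 0.76 = 0.24
S = Y − C = -675 + 0.24Y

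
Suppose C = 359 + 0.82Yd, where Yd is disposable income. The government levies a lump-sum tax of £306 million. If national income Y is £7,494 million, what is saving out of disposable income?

Yd = Y − T = 7494 − 306 = 7188
C = 359 + 0.82(7188) = 359 + 5894.16 = 6253.16
S = Yd − C = 7188 − 6253.16 = 934.84

S = 934.84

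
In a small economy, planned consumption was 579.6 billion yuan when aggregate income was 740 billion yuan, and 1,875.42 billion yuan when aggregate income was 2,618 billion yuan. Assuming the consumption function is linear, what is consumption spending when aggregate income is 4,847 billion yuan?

MPC = (1875.42 − 579.6)/(2618 − 740) = 1295.82/1878 = 0.69
a = 579.6 − 0.69(740) = 579.6 − 510.6 = 69
C = 69 + 0.69(4847) = 69 + 3344.43 = 3413.43

C = 3413.43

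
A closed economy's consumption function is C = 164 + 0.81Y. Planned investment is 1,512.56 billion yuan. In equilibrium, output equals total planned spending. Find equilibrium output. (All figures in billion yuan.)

Y = 8824

Y = C + I = 164 + 0.81Y + 1512.56
Y − 0.81Y = 1676.56
0.19Y = 1676.56, so Y = 1676.56/0.19 = 8824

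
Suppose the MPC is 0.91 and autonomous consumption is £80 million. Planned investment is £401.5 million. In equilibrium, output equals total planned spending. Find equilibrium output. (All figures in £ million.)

Y = 5350

Y = C + I = 80 + 0.91Y + 401.5
Y − 0.91Y = 481.5
0.09Y = 481.5, so Y = 481.5/0.09 = 5350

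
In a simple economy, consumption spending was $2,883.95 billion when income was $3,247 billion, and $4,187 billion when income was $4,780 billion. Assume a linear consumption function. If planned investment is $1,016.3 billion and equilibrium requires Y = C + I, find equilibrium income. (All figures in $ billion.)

Y = 7602

MPC = (4187 − 2883.95)/(4780 − 3247) = 1303.05/1533 = 0.85
a = 2883.95 − 0.85(3247) = 124
Equilibrium: Y = 124 + 0.85Y + 1016.3
0.15Y = 1140.3, so Y = 1140.3/0.15 = 7602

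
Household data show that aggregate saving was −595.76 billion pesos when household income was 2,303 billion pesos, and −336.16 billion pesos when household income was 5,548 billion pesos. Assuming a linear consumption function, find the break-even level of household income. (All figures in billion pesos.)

MPS = ΔS/ΔY = (-336.16 − (-595.76))/(5548 − 2303) = 259.6/3245 = 0.08
MPC = 1 − MPS = 0.92
From S(2303) = -595.76: −a + 0.08(2303) = -595.76, so a = 184.24 − (-595.76) = 780
Break-even (S = 0): Y = a/MPS = 780/0.08 = 9750

Y = 9750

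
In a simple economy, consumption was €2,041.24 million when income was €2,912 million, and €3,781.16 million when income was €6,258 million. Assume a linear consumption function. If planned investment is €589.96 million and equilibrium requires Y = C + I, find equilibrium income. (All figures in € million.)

Y = 2327

MPC = (3781.16 − 2041.24)/(6258 − 2912) = 1739.92/3346 = 0.52
a = 2041.24 − 0.52(2912) = 527
Equilibrium: Y = 527 + 0.52Y + 589.96
0.48Y = 1116.96, so Y = 1116.96/0.48 = 2327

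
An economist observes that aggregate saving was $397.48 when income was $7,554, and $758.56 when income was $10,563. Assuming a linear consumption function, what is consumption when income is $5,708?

MPS = ΔS/ΔY = (758.56 − 397.48)/(10563 − 7554) = 361.08/3009 = 0.12
MPC = 1 − MPS = 0.88
Autonomous saving = 397.48 − 0.12(7554) = -509, so a = 509
C = 509 + 0.88(5708) = 509 + 5023.04 = 5532.04

C = 5532.04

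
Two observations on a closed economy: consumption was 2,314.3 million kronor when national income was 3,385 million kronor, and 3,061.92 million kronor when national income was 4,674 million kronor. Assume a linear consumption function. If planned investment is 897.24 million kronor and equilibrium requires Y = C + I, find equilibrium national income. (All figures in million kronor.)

Y = 2972

MPC = (3061.92 − 2314.3)/(4674 − 3385) = 747.62/1289 = 0.58
a = 2314.3 − 0.58(3385) = 351
Equilibrium: Y = 351 + 0.58Y + 897.24
0.42Y = 1248.24, so Y = 1248.24/0.42 = 2972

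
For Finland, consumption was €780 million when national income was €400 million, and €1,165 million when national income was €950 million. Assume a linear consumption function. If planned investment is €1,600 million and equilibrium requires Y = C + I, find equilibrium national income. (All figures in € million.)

Y = 7000

MPC = (1165 − 780)/(950 − 400) = 385/550 = 0.7
a = 780 − 0.7(400) = 500
Equilibrium: Y = 500 + 0.7Y + 1600
0.3Y = 2100, so Y = 2100/0.3 = 7000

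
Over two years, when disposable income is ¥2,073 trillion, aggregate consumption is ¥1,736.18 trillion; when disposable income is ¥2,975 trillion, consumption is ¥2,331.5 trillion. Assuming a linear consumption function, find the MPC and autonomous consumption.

MPC = ΔC/ΔY = (2331.5 − 1736.18)/(2975 − 2073) = 595.32/902 = 0.66
a = C − MPC·Y = 1736.18 − 0.66(2073) = 1736.18 − 1368.18 = 368

MPC = 0.66; a = 368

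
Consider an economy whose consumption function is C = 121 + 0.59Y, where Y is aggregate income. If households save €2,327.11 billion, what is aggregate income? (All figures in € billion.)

Y = 5971

S = Y − C = -121 + 0.41Y
-121 + 0.41Y = 2327.11, so 0.41Y = 2448.11 and Y = 5971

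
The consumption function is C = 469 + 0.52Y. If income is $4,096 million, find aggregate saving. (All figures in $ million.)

C = 469 + 0.52(4096) = 469 + 2129.92 = 2598.92
S = Y − C = 4096 − 2598.92 = 1497.08

S = 1497.08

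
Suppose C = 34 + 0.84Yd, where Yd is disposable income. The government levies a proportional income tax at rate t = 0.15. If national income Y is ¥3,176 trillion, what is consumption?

Yd = (1 − 0.15)(3176) = 0.85(3176) = 2699.6
C = 34 + 0.84(2699.6) = 34 + 2267.664 = 2301.664

C = 2301.664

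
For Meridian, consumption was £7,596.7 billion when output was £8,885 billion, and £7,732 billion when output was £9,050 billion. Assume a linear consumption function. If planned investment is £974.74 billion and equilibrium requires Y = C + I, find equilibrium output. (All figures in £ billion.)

MPC = (7732 − 7596.7)/(9050 − 8885) = 135.3/165 = 0.82
a = 7596.7 − 0.82(8885) = 311
Equilibrium: Y = 311 + 0.82Y + 974.74
0.18Y = 1285.74, so Y = 1285.74/0.18 = 7143

Y = 7143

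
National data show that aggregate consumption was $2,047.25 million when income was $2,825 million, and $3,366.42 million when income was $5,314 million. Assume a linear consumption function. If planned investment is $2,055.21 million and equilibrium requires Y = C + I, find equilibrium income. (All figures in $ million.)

MPC = (3366.42 − 2047.25)/(5314 − 2825) = 1319.17/2489 = 0.53
a = 2047.25 − 0.53(2825) = 550
Equilibrium: Y = 550 + 0.53Y + 2055.21
0.47Y = 2605.21, so Y = 2605.21/0.47 = 5543

Y = 5543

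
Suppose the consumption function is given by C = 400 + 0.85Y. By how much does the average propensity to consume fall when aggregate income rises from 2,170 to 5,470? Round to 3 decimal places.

At Y = 2170: C = 400 + 0.85(2170) = 2244.5, APC = 2244.5/2170 = 1.0343
At Y = 5470: C = 5049.5, APC = 5049.5/5470 = 0.9231
Fall in APC = 1.0343 − 0.9231 = 0.1112 ≈ 0.111

ΔAPC = 0.111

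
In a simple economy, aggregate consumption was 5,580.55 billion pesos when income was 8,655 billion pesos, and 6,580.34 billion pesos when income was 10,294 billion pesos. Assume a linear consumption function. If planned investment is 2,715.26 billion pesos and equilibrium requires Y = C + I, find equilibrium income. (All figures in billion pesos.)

Y = 7734

MPC = (6580.34 − 5580.55)/(10294 − 8655) = 999.79/1639 = 0.61
a = 5580.55 − 0.61(8655) = 301
Equilibrium: Y = 301 + 0.61Y + 2715.26
0.39Y = 3016.26, so Y = 3016.26/0.39 = 7734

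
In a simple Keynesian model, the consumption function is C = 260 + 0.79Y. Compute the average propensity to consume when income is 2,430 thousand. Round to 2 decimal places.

APC = 0.90

C = 260 + 0.79(2430) = 2179.7
APC = C/Y = 2179.7/2430 = 0.90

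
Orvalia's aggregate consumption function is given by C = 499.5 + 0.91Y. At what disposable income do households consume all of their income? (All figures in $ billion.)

At break-even, C = Y: 499.5 + 0.91Y = Y
0.09Y = 499.5, so Y = 499.5/0.09 = 5550

Y = 5550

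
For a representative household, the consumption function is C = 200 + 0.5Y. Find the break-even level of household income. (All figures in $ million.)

Y = 400

At break-even, C = Y: 200 + 0.5Y = Y
0.5Y = 200, so Y = 200/0.5 = 400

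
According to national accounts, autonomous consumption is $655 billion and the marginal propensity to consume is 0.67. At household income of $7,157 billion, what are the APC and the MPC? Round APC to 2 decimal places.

APC = 0.76; MPC = 0.67

MPC = 0.67 (the slope of the consumption function)
C = 655 + 0.67(7157) = 5450.19, so APC = 5450.19/7157 = 0.76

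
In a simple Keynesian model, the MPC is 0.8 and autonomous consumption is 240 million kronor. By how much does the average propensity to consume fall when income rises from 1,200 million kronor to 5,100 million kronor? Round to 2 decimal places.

At Y = 1200: C = 240 + 0.8(1200) = 1200, APC = 1200/1200 = 1.000
At Y = 5100: C = 4320, APC = 4320/5100 = 0.847
Fall in APC = 1.000 − 0.847 = 0.153 ≈ 0.15

ΔAPC = 0.15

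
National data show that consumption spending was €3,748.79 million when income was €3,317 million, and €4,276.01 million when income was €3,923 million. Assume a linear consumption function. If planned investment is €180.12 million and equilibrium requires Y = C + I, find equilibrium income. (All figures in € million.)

Y = 8024

MPC = (4276.01 − 3748.79)/(3923 − 3317) = 527.22/606 = 0.87
a = 3748.79 − 0.87(3317) = 863
Equilibrium: Y = 863 + 0.87Y + 180.12
0.13Y = 1043.12, so Y = 1043.12/0.13 = 8024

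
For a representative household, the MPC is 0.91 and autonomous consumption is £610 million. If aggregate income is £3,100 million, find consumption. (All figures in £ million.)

C = 610 + 0.91(3100) = 610 + 2821 = 3431

C = 3431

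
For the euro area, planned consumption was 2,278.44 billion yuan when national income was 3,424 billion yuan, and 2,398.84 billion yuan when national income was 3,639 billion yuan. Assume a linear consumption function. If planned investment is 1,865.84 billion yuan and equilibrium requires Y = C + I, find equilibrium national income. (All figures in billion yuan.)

Y = 5061

MPC = (2398.84 − 2278.44)/(3639 − 3424) = 120.4/215 = 0.56
a = 2278.44 − 0.56(3424) = 361
Equilibrium: Y = 361 + 0.56Y + 1865.84
0.44Y = 2226.84, so Y = 2226.84/0.44 = 5061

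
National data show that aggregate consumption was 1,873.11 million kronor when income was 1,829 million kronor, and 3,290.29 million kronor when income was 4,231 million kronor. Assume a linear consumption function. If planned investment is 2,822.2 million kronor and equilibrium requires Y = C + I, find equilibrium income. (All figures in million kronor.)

MPC = (3290.29 − 1873.11)/(4231 − 1829) = 1417.18/2402 = 0.59
a = 1873.11 − 0.59(1829) = 794
Equilibrium: Y = 794 + 0.59Y + 2822.2
0.41Y = 3616.2, so Y = 3616.2/0.41 = 8820

Y = 8820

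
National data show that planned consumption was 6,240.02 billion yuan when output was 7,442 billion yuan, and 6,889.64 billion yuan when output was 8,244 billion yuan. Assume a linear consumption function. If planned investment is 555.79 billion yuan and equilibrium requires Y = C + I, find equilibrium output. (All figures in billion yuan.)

MPC = (6889.64 − 6240.02)/(8244 − 7442) = 649.62/802 = 0.81
a = 6240.02 − 0.81(7442) = 212
Equilibrium: Y = 212 + 0.81Y + 555.79
0.19Y = 767.79, so Y = 767.79/0.19 = 4041

Y = 4041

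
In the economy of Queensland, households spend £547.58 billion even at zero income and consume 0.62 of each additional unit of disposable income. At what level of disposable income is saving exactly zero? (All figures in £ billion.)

Y = 1441

At break-even, C = Y: 547.58 + 0.62Y = Y
0.38Y = 547.58, so Y = 547.58/0.38 = 1441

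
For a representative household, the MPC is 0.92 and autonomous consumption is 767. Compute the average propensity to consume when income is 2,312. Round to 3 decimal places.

C = 767 + 0.92(2312) = 2894.04
APC = C/Y = 2894.04/2312 = 1.252

APC = 1.252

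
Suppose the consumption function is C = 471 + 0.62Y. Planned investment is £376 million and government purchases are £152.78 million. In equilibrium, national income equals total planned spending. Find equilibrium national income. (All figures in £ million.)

Y = 2631

Y = C + I + G = 471 + 0.62Y + 376 + 152.78
Y − 0.62Y = 999.78
0.38Y = 999.78, so Y = 999.78/0.38 = 2631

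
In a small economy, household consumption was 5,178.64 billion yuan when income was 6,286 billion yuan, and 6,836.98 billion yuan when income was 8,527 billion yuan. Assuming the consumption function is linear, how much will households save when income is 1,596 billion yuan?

MPC = (6836.98 − 5178.64)/(8527 − 6286) = 1658.34/2241 = 0.74
a = 5178.64 − 0.74(6286) = 5178.64 − 4651.64 = 527
C = 527 + 0.74(1596) = 1708.04
S = 1596 − 1708.04 = -112.04

S = -112.04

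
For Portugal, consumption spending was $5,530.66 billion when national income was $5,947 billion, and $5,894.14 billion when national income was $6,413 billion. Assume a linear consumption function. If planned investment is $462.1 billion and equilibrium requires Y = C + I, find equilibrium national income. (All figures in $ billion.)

Y = 6155

MPC = (5894.14 − 5530.66)/(6413 − 5947) = 363.48/466 = 0.78
a = 5530.66 − 0.78(5947) = 892
Equilibrium: Y = 892 + 0.78Y + 462.1
0.22Y = 1354.1, so Y = 1354.1/0.22 = 6155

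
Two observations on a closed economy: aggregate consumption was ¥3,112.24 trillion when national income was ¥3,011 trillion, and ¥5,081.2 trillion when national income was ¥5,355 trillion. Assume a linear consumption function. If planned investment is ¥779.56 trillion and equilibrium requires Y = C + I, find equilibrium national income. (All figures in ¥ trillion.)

Y = 8516

MPC = (5081.2 − 3112.24)/(5355 − 3011) = 1968.96/2344 = 0.84
a = 3112.24 − 0.84(3011) = 583
Equilibrium: Y = 583 + 0.84Y + 779.56
0.16Y = 1362.56, so Y = 1362.56/0.16 = 8516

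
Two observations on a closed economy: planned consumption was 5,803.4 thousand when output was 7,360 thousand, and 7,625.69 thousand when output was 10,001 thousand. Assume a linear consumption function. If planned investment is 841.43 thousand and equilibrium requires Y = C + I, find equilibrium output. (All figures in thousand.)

Y = 5053

MPC = (7625.69 − 5803.4)/(10001 − 7360) = 1822.29/2641 = 0.69
a = 5803.4 − 0.69(7360) = 725
Equilibrium: Y = 725 + 0.69Y + 841.43
0.31Y = 1566.43, so Y = 1566.43/0.31 = 5053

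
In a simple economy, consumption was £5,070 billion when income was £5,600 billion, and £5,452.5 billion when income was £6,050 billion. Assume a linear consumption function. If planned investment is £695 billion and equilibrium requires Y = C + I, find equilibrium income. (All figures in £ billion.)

MPC = (5452.5 − 5070)/(6050 − 5600) = 382.5/450 = 0.85
a = 5070 − 0.85(5600) = 310
Equilibrium: Y = 310 + 0.85Y + 695
0.15Y = 1005, so Y = 1005/0.15 = 6700

Y = 6700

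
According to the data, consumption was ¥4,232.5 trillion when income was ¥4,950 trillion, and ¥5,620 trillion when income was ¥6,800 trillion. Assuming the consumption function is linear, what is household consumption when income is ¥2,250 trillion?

MPC = (5620 − 4232.5)/(6800 − 4950) = 1387.5/1850 = 0.75
a = 4232.5 − 0.75(4950) = 4232.5 − 3712.5 = 520
C = 520 + 0.75(2250) = 520 + 1687.5 = 2207.5

C = 2207.5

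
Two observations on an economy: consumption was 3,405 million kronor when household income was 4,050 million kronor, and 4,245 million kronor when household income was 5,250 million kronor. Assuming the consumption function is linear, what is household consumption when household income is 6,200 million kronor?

C = 4910

MPC = (4245 − 3405)/(5250 − 4050) = 840/1200 = 0.7
a = 3405 − 0.7(4050) = 3405 − 2835 = 570
C = 570 + 0.7(6200) = 570 + 4340 = 4910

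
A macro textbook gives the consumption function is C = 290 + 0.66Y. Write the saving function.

S = -290 + 0.34Y

S = Y − C = Y − (290 + 0.66Y) = -290 + (1 − 0.66)Y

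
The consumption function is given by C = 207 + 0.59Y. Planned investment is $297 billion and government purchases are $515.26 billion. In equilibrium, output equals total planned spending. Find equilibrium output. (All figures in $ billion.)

Y = C + I + G = 207 + 0.59Y + 297 + 515.26
Y − 0.59Y = 1019.26
0.41Y = 1019.26, so Y = 1019.26/0.41 = 2486

Y = 2486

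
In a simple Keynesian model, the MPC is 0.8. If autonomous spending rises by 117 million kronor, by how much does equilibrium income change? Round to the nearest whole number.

ΔY ≈ 585

The multiplier is 1/(1 − MPC) = 1/0.2.
ΔY = 117/0.2 = 585.00 ≈ 585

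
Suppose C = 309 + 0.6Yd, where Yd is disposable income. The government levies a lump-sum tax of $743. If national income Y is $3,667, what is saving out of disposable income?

Yd = Y − T = 3667 − 743 = 2924
C = 309 + 0.6(2924) = 309 + 1754.4 = 2063.4
S = Yd − C = 2924 − 2063.4 = 860.6

S = 860.6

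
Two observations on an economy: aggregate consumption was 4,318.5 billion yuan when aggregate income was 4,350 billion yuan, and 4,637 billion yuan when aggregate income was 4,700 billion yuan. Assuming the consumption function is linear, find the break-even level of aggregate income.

MPC = (4637 − 4318.5)/(4700 − 4350) = 318.5/350 = 0.91
a = 4318.5 − 0.91(4350) = 4318.5 − 3958.5 = 360
Break-even: Y = a/(1−MPC) = 360/0.09 = 4000

Y = 4000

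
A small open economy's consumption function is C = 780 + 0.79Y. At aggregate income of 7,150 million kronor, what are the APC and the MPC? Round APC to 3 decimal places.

MPC = 0.79 (the slope of the consumption function)
C = 780 + 0.79(7150) = 6428.5, so APC = 6428.5/7150 = 0.899

APC = 0.899; MPC = 0.79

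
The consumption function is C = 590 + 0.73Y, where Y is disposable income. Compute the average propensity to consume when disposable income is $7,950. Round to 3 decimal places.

C = 590 + 0.73(7950) = 6393.5
APC = C/Y = 6393.5/7950 = 0.804

APC = 0.804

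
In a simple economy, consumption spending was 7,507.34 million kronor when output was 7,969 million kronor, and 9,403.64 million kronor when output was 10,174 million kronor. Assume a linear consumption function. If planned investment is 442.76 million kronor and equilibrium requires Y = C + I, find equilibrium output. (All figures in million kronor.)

MPC = (9403.64 − 7507.34)/(10174 − 7969) = 1896.3/2205 = 0.86
a = 7507.34 − 0.86(7969) = 654
Equilibrium: Y = 654 + 0.86Y + 442.76
0.14Y = 1096.76, so Y = 1096.76/0.14 = 7834

Y = 7834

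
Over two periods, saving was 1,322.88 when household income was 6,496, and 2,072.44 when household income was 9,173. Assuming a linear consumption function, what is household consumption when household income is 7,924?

MPS = ΔS/ΔY = (2072.44 − 1322.88)/(9173 − 6496) = 749.56/2677 = 0.28
MPC = 1 − MPS = 0.72
Autonomous saving = 1322.88 − 0.28(6496) = -496, so a = 496
C = 496 + 0.72(7924) = 496 + 5705.28 = 6201.28

C = 6201.28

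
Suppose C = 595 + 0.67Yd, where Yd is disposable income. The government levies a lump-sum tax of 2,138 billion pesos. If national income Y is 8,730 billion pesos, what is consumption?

Yd = Y − T = 8730 − 2138 = 6592
C = 595 + 0.67(6592) = 595 + 4416.64 = 5011.64

C = 5011.64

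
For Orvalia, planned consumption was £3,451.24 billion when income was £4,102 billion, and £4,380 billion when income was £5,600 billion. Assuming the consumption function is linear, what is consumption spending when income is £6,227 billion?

C = 4768.74

MPC = (4380 − 3451.24)/(5600 − 4102) = 928.76/1498 = 0.62
a = 3451.24 − 0.62(4102) = 3451.24 − 2543.24 = 908
C = 908 + 0.62(6227) = 908 + 3860.74 = 4768.74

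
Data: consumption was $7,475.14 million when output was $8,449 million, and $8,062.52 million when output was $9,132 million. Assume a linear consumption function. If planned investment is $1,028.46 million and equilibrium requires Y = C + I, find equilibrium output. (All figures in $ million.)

MPC = (8062.52 − 7475.14)/(9132 − 8449) = 587.38/683 = 0.86
a = 7475.14 − 0.86(8449) = 209
Equilibrium: Y = 209 + 0.86Y + 1028.46
0.14Y = 1237.46, so Y = 1237.46/0.14 = 8839

Y = 8839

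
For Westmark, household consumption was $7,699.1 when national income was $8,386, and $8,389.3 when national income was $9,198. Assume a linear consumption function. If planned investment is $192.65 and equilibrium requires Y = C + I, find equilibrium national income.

Y = 5091

MPC = (8389.3 − 7699.1)/(9198 − 8386) = 690.2/812 = 0.85
a = 7699.1 − 0.85(8386) = 571
Equilibrium: Y = 571 + 0.85Y + 192.65
0.15Y = 763.65, so Y = 763.65/0.15 = 5091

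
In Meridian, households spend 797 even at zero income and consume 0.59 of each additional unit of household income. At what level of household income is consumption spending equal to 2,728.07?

Y = 3273

797 + 0.59Y = 2728.07
0.59Y = 1931.07, so Y = 1931.07/0.59 = 3273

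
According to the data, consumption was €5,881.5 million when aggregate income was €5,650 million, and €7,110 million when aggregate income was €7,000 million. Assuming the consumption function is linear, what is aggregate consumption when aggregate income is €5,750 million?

C = 5972.5

MPC = (7110 − 5881.5)/(7000 − 5650) = 1228.5/1350 = 0.91
a = 5881.5 − 0.91(5650) = 5881.5 − 5141.5 = 740
C = 740 + 0.91(5750) = 740 + 5232.5 = 5972.5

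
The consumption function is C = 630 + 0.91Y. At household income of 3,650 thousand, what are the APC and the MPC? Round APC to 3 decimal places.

MPC = 0.91 (the slope of the consumption function)
C = 630 + 0.91(3650) = 3951.5, so APC = 3951.5/3650 = 1.083

APC = 1.083; MPC = 0.91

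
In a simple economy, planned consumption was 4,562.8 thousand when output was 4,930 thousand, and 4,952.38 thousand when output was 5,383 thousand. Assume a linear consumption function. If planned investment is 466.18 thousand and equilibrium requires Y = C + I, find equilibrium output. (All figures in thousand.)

Y = 5637

MPC = (4952.38 − 4562.8)/(5383 − 4930) = 389.58/453 = 0.86
a = 4562.8 − 0.86(4930) = 323
Equilibrium: Y = 323 + 0.86Y + 466.18
0.14Y = 789.18, so Y = 789.18/0.14 = 5637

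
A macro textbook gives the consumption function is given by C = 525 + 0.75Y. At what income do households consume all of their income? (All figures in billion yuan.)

Y = 2100

At break-even, C = Y: 525 + 0.75Y = Y
0.25Y = 525, so Y = 525/0.25 = 2100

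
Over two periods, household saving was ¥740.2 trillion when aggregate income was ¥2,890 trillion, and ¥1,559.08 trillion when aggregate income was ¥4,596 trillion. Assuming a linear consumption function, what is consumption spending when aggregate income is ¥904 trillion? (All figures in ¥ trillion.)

C = 1117.08

MPS = ΔS/ΔY = (1559.08 − 740.2)/(4596 − 2890) = 818.88/1706 = 0.48
MPC = 1 − MPS = 0.52
Autonomous saving = 740.2 − 0.48(2890) = -647, so a = 647
C = 647 + 0.52(904) = 647 + 470.08 = 1117.08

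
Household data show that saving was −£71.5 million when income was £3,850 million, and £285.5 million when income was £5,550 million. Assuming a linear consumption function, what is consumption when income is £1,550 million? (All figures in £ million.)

C = 2104.5

MPS = ΔS/ΔY = (285.5 − (-71.5))/(5550 − 3850) = 357/1700 = 0.21
MPC = 1 − MPS = 0.79
Autonomous saving = -71.5 − 0.21(3850) = -880, so a = 880
C = 880 + 0.79(1550) = 880 + 1224.5 = 2104.5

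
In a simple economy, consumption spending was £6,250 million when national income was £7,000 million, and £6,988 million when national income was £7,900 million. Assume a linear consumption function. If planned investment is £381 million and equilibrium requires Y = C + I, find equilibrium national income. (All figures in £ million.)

MPC = (6988 − 6250)/(7900 − 7000) = 738/900 = 0.82
a = 6250 − 0.82(7000) = 510
Equilibrium: Y = 510 + 0.82Y + 381
0.18Y = 891, so Y = 891/0.18 = 4950

Y = 4950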